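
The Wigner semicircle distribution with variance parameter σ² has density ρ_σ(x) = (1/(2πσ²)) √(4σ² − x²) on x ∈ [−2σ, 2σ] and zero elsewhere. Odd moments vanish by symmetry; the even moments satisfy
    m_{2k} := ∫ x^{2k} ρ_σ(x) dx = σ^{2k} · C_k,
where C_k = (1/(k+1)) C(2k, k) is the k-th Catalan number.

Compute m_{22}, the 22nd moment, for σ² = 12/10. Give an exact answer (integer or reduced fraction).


By the scaled semicircle moment identity, m_{2k} = σ^{2k} · C_k with k = 11.
C_11 = (1/(k+1)) · C(2k, k) = (1/12) · C(22, 11) = (1/12) · 705432 = 58786.
σ^{2k} = (σ²)^k = (12/10)^11 = 362797056/48828125.

Therefore m_{22} = σ^{22} · C_11 = (362797056/48828125) · 58786 = 21327387734016/48828125.


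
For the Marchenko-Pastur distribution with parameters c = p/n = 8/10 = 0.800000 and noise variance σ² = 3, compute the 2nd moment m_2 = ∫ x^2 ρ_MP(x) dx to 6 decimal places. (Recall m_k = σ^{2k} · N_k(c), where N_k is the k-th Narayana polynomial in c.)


E[X²] = σ⁴ (1 + c) (second MP moment). With σ² = 3 (so σ⁴ = 9) and c = 8/10 = 0.800000: E[X²] = 9 · (1 + 0.800000) = 9 · 1.800000.

So E[X^2] = 16.200000.


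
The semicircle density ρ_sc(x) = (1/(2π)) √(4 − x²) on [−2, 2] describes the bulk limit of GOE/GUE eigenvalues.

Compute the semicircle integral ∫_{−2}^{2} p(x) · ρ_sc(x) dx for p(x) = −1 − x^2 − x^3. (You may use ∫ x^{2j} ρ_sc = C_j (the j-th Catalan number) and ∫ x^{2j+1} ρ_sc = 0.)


Write p(x) = Σ a_i x^i, split into monomials and integrate each against ρ_sc separately.
Using ∫ x^{2j} ρ_sc = C_j = (1/(j+1)) C(2j, j) (Catalan numbers) and ∫ x^{2j+1} ρ_sc = 0 (odd monomials vanish by symmetry):
  i = 0 (even): a_0 · C_{0} = -1 · 1 = -1
  i = 2 (even): a_2 · C_{1} = -1 · 1 = -1
  i = 3 (odd): ∫ x^3 ρ_sc = 0 (vanishes)

Summing the contributions: ∫_{−2}^{2} p(x) ρ_sc(x) dx = (-1) + (-1) = -2.


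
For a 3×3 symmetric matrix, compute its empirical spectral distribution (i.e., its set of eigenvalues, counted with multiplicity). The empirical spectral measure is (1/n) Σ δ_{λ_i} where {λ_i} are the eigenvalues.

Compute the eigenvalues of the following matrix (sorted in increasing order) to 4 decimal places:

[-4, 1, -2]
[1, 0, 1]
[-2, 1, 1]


Since M is real symmetric, all three eigenvalues are real; they are the roots of det(λI − M) = λ³ − (tr M) λ² + s λ − det M, where s is the sum of the principal 2×2 minors.
tr M = -4 + 0 + 1 = -3.
s = ((-4)·0 − 1²) + ((-4)·1 − (-2)²) + (0·1 − 1²) = -1 + (-8) + (-1) = -10.
det M (expand along row 1) = (-4)·(-1) − 1·3 + (-2)·1 = -1.
Characteristic polynomial: λ³ + 3λ² − 10λ + 1 = 0.
Substitute λ = y + (tr M)/3 = y − 1.000000 to remove the quadratic term: y³ + p·y + q = 0 with p = s − (tr M)²/3 = -13.000000 and q = −2(tr M)³/27 + (tr M)·s/3 − det M = 13.000000.
Three real roots ⇒ use the trigonometric (Viète) form: r = 2√(−p/3) = 4.163332, φ = arccos(3q/(p·r)) = arccos(-0.720577) = 2.375430 rad.
y_k = r·cos(φ/3 − 2πk/3) for k = 0, 1, 2 gives y = 2.924984, 1.103312, -4.028296.
λ_k = y_k − 1.000000 gives λ = 1.9250, 0.1033, -5.0283 (check: the sum is -3.0000 = tr M).

Eigenvalues sorted in increasing order: [-5.0283, 0.1033, 1.9250].


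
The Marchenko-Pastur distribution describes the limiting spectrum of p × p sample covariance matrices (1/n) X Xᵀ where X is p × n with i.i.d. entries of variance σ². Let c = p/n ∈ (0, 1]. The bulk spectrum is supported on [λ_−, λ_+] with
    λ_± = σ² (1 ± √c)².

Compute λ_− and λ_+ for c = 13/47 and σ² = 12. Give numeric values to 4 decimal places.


c = 13/47 = 0.276596; √c = 0.525924.
λ_− = σ² (1 − √c)² = 12 · (1 − 0.525924)² = 12 · (0.474076)² = 2.696980.
λ_+ = σ² (1 + √c)² = 12 · (1 + 0.525924)² = 12 · (1.525924)² = 27.941318.

Rounded to 4 decimal places: λ_− ≈ 2.6970, λ_+ ≈ 27.9413.


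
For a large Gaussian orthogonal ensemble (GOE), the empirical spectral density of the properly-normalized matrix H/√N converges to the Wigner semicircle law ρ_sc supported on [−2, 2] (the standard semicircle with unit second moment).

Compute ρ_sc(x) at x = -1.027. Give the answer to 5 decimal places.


ρ_sc(x) = (1/(2π)) √(4 − x²). With x = -1.027:
  4 − x² = 4 − (-1.027)² = 4 − 1.054729 = 2.945271.
  √(4 − x²) = 1.716179.
  1/(2π) = 0.159155.
  ρ_sc(-1.027) = 0.159155 · 1.716179 = 0.273138.

Rounded to 5 decimal places: ρ_sc(-1.027) ≈ 0.27314.


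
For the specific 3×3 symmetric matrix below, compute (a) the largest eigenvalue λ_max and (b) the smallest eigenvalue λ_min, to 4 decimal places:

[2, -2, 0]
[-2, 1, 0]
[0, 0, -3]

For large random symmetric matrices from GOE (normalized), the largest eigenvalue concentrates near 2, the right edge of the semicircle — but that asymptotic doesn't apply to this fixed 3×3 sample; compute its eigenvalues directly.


Since M is real symmetric, all three eigenvalues are real; they are the roots of det(λI − M) = λ³ − (tr M) λ² + s λ − det M, where s is the sum of the principal 2×2 minors.
tr M = 2 + 1 + (-3) = 0.
s = (2·1 − (-2)²) + (2·(-3) − 0²) + (1·(-3) − 0²) = -2 + (-6) + (-3) = -11.
det M (expand along row 1) = 2·(-3) − (-2)·6 + 0·0 = 6.
Characteristic polynomial: λ³ − 11λ − 6 = 0.
Substitute λ = y + (tr M)/3 = y + 0.000000 to remove the quadratic term: y³ + p·y + q = 0 with p = s − (tr M)²/3 = -11.000000 and q = −2(tr M)³/27 + (tr M)·s/3 − det M = -6.000000.
Three real roots ⇒ use the trigonometric (Viète) form: r = 2√(−p/3) = 3.829708, φ = arccos(3q/(p·r)) = arccos(0.427282) = 1.129312 rad.
y_k = r·cos(φ/3 − 2πk/3) for k = 0, 1, 2 gives y = 3.561553, -0.561553, -3.000000.
λ_k = y_k + 0.000000 gives λ = 3.5616, -0.5616, -3.0000 (check: the sum is 0.0000 = tr M).

Hence λ_max = 3.5616 and λ_min = -3.0000.


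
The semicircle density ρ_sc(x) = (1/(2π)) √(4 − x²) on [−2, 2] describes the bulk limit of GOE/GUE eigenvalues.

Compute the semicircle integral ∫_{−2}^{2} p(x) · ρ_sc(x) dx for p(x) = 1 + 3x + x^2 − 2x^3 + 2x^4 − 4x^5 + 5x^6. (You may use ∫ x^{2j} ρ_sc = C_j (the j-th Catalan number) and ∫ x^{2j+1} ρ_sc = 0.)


Write p(x) = Σ a_i x^i, split into monomials and integrate each against ρ_sc separately.
Using ∫ x^{2j} ρ_sc = C_j = (1/(j+1)) C(2j, j) (Catalan numbers) and ∫ x^{2j+1} ρ_sc = 0 (odd monomials vanish by symmetry):
  i = 0 (even): a_0 · C_{0} = 1 · 1 = 1
  i = 1 (odd): ∫ x^1 ρ_sc = 0 (vanishes)
  i = 2 (even): a_2 · C_{1} = 1 · 1 = 1
  i = 3 (odd): ∫ x^3 ρ_sc = 0 (vanishes)
  i = 4 (even): a_4 · C_{2} = 2 · 2 = 4
  i = 5 (odd): ∫ x^5 ρ_sc = 0 (vanishes)
  i = 6 (even): a_6 · C_{3} = 5 · 5 = 25

Summing the contributions: ∫_{−2}^{2} p(x) ρ_sc(x) dx = 1 + 1 + 4 + 25 = 31.


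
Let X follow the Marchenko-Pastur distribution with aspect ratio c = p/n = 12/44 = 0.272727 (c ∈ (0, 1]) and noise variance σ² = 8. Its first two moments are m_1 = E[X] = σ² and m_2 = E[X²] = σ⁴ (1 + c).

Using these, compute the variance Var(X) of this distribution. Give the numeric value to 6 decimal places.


m_1 = E[X] = σ² = 8, so m_1² = 64.
m_2 = E[X²] = σ⁴ (1 + c) = 64 · (1 + 0.272727) = 64 · 1.272727 = 81.454545.
(Note m_2 − m_1² simplifies to c · σ⁴ = 0.272727 · 64.)

Var(X) = m_2 − m_1² = 81.454545 − 64 = 17.454545.


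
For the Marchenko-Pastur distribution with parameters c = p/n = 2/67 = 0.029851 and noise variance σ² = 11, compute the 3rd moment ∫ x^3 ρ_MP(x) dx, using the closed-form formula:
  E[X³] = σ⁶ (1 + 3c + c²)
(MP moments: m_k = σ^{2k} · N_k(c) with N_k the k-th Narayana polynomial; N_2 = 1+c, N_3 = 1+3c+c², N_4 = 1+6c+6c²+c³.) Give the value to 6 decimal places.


E[X³] = σ⁶ (1 + 3c + c²) (third MP moment). With σ² = 11 (so σ⁶ = 1331) and c = 2/67 = 0.029851: E[X³] = 1331 · (1 + 3·0.029851 + (0.029851)²) = 1331 · 1.090443.

So E[X^3] = 1451.380040.


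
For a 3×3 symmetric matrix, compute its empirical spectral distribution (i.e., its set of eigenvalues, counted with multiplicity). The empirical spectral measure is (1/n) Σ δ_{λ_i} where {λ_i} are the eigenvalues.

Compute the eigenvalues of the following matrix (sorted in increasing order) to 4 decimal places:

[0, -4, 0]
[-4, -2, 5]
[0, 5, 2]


Since M is real symmetric, all three eigenvalues are real; they are the roots of det(λI − M) = λ³ − (tr M) λ² + s λ − det M, where s is the sum of the principal 2×2 minors.
tr M = 0 + (-2) + 2 = 0.
s = (0·(-2) − (-4)²) + (0·2 − 0²) + ((-2)·2 − 5²) = -16 + 0 + (-29) = -45.
det M (expand along row 1) = 0·(-29) − (-4)·(-8) + 0·(-20) = -32.
Characteristic polynomial: λ³ − 45λ + 32 = 0.
Substitute λ = y + (tr M)/3 = y + 0.000000 to remove the quadratic term: y³ + p·y + q = 0 with p = s − (tr M)²/3 = -45.000000 and q = −2(tr M)³/27 + (tr M)·s/3 − det M = 32.000000.
Three real roots ⇒ use the trigonometric (Viète) form: r = 2√(−p/3) = 7.745967, φ = arccos(3q/(p·r)) = arccos(-0.275412) = 1.849815 rad.
y_k = r·cos(φ/3 − 2πk/3) for k = 0, 1, 2 gives y = 6.319519, 0.719384, -7.038904.
λ_k = y_k + 0.000000 gives λ = 6.3195, 0.7194, -7.0389 (check: the sum is 0.0000 = tr M).

Eigenvalues sorted in increasing order: [-7.0389, 0.7194, 6.3195].


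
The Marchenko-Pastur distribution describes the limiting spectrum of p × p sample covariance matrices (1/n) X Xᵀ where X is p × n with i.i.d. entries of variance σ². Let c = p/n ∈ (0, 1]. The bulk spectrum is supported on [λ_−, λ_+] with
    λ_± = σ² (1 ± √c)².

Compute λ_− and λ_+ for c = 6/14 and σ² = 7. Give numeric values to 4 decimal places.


c = 6/14 = 0.428571; √c = 0.654654.
λ_− = σ² (1 − √c)² = 7 · (1 − 0.654654)² = 7 · (0.345346)² = 0.834849.
λ_+ = σ² (1 + √c)² = 7 · (1 + 0.654654)² = 7 · (1.654654)² = 19.165151.

Rounded to 4 decimal places: λ_− ≈ 0.8348, λ_+ ≈ 19.1652.


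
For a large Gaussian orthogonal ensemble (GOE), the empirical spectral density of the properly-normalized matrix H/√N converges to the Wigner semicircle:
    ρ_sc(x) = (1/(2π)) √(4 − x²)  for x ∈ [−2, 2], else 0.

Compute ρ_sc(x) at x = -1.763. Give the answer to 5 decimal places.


ρ_sc(x) = (1/(2π)) √(4 − x²). With x = -1.763:
  4 − x² = 4 − (-1.763)² = 4 − 3.108169 = 0.891831.
  √(4 − x²) = 0.944368.
  1/(2π) = 0.159155.
  ρ_sc(-1.763) = 0.159155 · 0.944368 = 0.150301.

Rounded to 5 decimal places: ρ_sc(-1.763) ≈ 0.15030.


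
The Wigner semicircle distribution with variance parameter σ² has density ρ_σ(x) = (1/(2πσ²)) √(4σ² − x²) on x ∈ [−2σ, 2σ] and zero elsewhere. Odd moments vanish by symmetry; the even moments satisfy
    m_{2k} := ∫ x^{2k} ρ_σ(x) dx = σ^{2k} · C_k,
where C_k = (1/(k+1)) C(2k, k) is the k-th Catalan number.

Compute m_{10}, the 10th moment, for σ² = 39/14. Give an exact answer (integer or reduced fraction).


By the scaled semicircle moment identity, m_{2k} = σ^{2k} · C_k with k = 5.
C_5 = (1/(k+1)) · C(2k, k) = (1/6) · C(10, 5) = (1/6) · 252 = 42.
σ^{2k} = (σ²)^k = (39/14)^5 = 90224199/537824.

Therefore m_{10} = σ^{10} · C_5 = (90224199/537824) · 42 = 270672597/38416.


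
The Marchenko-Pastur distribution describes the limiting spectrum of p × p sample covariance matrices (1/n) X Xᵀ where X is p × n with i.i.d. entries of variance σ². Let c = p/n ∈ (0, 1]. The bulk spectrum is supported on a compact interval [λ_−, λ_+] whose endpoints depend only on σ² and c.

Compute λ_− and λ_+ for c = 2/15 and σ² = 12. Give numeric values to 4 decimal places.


c = 2/15 = 0.133333; √c = 0.365148.
λ_− = σ² (1 − √c)² = 12 · (1 − 0.365148)² = 12 · (0.634852)² = 4.836439.
λ_+ = σ² (1 + √c)² = 12 · (1 + 0.365148)² = 12 · (1.365148)² = 22.363561.

Rounded to 4 decimal places: λ_− ≈ 4.8364, λ_+ ≈ 22.3636.


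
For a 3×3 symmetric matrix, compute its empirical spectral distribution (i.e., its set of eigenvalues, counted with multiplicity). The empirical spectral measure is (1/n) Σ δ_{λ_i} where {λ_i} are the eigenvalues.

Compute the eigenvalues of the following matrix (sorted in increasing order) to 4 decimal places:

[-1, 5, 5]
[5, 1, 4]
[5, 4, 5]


Since M is real symmetric, all three eigenvalues are real; they are the roots of det(λI − M) = λ³ − (tr M) λ² + s λ − det M, where s is the sum of the principal 2×2 minors.
tr M = -1 + 1 + 5 = 5.
s = ((-1)·1 − 5²) + ((-1)·5 − 5²) + (1·5 − 4²) = -26 + (-30) + (-11) = -67.
det M (expand along row 1) = (-1)·(-11) − 5·5 + 5·15 = 61.
Characteristic polynomial: λ³ − 5λ² − 67λ − 61 = 0.
Substitute λ = y + (tr M)/3 = y + 1.666667 to remove the quadratic term: y³ + p·y + q = 0 with p = s − (tr M)²/3 = -75.333333 and q = −2(tr M)³/27 + (tr M)·s/3 − det M = -181.925926.
Three real roots ⇒ use the trigonometric (Viète) form: r = 2√(−p/3) = 10.022198, φ = arccos(3q/(p·r)) = arccos(0.722879) = 0.762836 rad.
y_k = r·cos(φ/3 − 2πk/3) for k = 0, 1, 2 gives y = 9.699934, -2.666667, -7.033267.
λ_k = y_k + 1.666667 gives λ = 11.3666, -1.0000, -5.3666 (check: the sum is 5.0000 = tr M).

Eigenvalues sorted in increasing order: [-5.3666, -1.0000, 11.3666].


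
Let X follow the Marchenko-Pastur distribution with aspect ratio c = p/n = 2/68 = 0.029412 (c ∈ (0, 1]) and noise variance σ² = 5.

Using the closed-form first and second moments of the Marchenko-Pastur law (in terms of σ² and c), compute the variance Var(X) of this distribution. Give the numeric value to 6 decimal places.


Recall the MP moments m_1 = E[X] = σ² and m_2 = E[X²] = σ⁴ (1 + c).
m_1 = E[X] = σ² = 5, so m_1² = 25.
m_2 = E[X²] = σ⁴ (1 + c) = 25 · (1 + 0.029412) = 25 · 1.029412 = 25.735294.
(Note m_2 − m_1² simplifies to c · σ⁴ = 0.029412 · 25.)

Var(X) = m_2 − m_1² = 25.735294 − 25 = 0.735294.


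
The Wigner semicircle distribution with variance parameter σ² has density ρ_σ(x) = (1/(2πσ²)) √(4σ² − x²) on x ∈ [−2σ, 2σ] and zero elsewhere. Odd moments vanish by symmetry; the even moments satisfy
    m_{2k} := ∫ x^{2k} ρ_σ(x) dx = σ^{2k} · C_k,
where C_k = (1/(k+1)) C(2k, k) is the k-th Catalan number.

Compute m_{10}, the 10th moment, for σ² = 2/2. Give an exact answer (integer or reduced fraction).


By the scaled semicircle moment identity, m_{2k} = σ^{2k} · C_k with k = 5.
C_5 = (1/(k+1)) · C(2k, k) = (1/6) · C(10, 5) = (1/6) · 252 = 42.
σ^{2k} = (σ²)^k = (2/2)^5 = 1.

Therefore m_{10} = σ^{10} · C_5 = 1 · 42 = 42.


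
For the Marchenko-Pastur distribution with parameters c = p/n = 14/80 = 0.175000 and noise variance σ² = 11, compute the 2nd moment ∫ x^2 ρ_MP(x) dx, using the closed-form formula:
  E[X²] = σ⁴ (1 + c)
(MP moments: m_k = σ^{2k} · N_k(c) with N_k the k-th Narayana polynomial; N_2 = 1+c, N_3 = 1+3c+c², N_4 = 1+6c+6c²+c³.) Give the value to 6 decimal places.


E[X²] = σ⁴ (1 + c) (second MP moment). With σ² = 11 (so σ⁴ = 121) and c = 14/80 = 0.175000: E[X²] = 121 · (1 + 0.175000) = 121 · 1.175000.

So E[X^2] = 142.175000.


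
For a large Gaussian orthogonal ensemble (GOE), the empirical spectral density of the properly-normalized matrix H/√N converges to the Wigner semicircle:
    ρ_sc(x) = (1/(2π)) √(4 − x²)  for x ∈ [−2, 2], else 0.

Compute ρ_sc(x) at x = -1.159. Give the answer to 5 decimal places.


ρ_sc(x) = (1/(2π)) √(4 − x²). With x = -1.159:
  4 − x² = 4 − (-1.159)² = 4 − 1.343281 = 2.656719.
  √(4 − x²) = 1.629944.
  1/(2π) = 0.159155.
  ρ_sc(-1.159) = 0.159155 · 1.629944 = 0.259414.

Rounded to 5 decimal places: ρ_sc(-1.159) ≈ 0.25941.


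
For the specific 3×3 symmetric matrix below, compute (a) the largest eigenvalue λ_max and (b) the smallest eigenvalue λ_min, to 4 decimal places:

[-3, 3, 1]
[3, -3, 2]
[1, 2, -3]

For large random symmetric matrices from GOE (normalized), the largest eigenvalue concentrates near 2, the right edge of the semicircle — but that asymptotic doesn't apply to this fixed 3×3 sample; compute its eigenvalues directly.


Since M is real symmetric, all three eigenvalues are real; they are the roots of det(λI − M) = λ³ − (tr M) λ² + s λ − det M, where s is the sum of the principal 2×2 minors.
tr M = -3 + (-3) + (-3) = -9.
s = ((-3)·(-3) − 3²) + ((-3)·(-3) − 1²) + ((-3)·(-3) − 2²) = 0 + 8 + 5 = 13.
det M (expand along row 1) = (-3)·5 − 3·(-11) + 1·9 = 27.
Characteristic polynomial: λ³ + 9λ² + 13λ − 27 = 0.
Substitute λ = y + (tr M)/3 = y − 3.000000 to remove the quadratic term: y³ + p·y + q = 0 with p = s − (tr M)²/3 = -14.000000 and q = −2(tr M)³/27 + (tr M)·s/3 − det M = -12.000000.
Three real roots ⇒ use the trigonometric (Viète) form: r = 2√(−p/3) = 4.320494, φ = arccos(3q/(p·r)) = arccos(0.595170) = 0.933319 rad.
y_k = r·cos(φ/3 − 2πk/3) for k = 0, 1, 2 gives y = 4.113091, -0.911179, -3.201912.
λ_k = y_k − 3.000000 gives λ = 1.1131, -3.9112, -6.2019 (check: the sum is -9.0000 = tr M).

Hence λ_max = 1.1131 and λ_min = -6.2019.


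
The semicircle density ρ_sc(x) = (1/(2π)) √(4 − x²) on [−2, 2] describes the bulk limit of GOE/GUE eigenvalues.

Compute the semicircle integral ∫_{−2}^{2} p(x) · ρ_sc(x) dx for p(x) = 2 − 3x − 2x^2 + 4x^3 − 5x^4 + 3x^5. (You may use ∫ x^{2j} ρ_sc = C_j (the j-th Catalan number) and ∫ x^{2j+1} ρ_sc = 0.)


Write p(x) = Σ a_i x^i, split into monomials and integrate each against ρ_sc separately.
Using ∫ x^{2j} ρ_sc = C_j = (1/(j+1)) C(2j, j) (Catalan numbers) and ∫ x^{2j+1} ρ_sc = 0 (odd monomials vanish by symmetry):
  i = 0 (even): a_0 · C_{0} = 2 · 1 = 2
  i = 1 (odd): ∫ x^1 ρ_sc = 0 (vanishes)
  i = 2 (even): a_2 · C_{1} = -2 · 1 = -2
  i = 3 (odd): ∫ x^3 ρ_sc = 0 (vanishes)
  i = 4 (even): a_4 · C_{2} = -5 · 2 = -10
  i = 5 (odd): ∫ x^5 ρ_sc = 0 (vanishes)

Summing the contributions: ∫_{−2}^{2} p(x) ρ_sc(x) dx = 2 + (-2) + (-10) = -10.


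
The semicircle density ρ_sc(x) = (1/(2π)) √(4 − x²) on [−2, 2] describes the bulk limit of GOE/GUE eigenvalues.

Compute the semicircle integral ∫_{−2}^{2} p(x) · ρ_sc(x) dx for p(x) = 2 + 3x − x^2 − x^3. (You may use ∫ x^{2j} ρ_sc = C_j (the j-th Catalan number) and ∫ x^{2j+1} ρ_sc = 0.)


Write p(x) = Σ a_i x^i, split into monomials and integrate each against ρ_sc separately.
Using ∫ x^{2j} ρ_sc = C_j = (1/(j+1)) C(2j, j) (Catalan numbers) and ∫ x^{2j+1} ρ_sc = 0 (odd monomials vanish by symmetry):
  i = 0 (even): a_0 · C_{0} = 2 · 1 = 2
  i = 1 (odd): ∫ x^1 ρ_sc = 0 (vanishes)
  i = 2 (even): a_2 · C_{1} = -1 · 1 = -1
  i = 3 (odd): ∫ x^3 ρ_sc = 0 (vanishes)

Summing the contributions: ∫_{−2}^{2} p(x) ρ_sc(x) dx = 2 + (-1) = 1.


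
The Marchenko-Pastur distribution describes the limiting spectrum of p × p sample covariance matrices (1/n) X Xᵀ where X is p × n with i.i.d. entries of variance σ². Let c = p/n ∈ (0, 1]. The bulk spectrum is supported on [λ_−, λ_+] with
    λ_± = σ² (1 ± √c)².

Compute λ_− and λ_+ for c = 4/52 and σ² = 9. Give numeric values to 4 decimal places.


c = 4/52 = 0.076923; √c = 0.277350.
λ_− = σ² (1 − √c)² = 9 · (1 − 0.277350)² = 9 · (0.722650)² = 4.700006.
λ_+ = σ² (1 + √c)² = 9 · (1 + 0.277350)² = 9 · (1.277350)² = 14.684609.

Rounded to 4 decimal places: λ_− ≈ 4.7000, λ_+ ≈ 14.6846.


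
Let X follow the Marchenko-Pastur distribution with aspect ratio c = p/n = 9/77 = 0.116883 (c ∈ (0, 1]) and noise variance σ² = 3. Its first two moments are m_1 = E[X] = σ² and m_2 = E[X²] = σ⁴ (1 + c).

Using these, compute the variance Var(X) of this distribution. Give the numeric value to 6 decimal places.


m_1 = E[X] = σ² = 3, so m_1² = 9.
m_2 = E[X²] = σ⁴ (1 + c) = 9 · (1 + 0.116883) = 9 · 1.116883 = 10.051948.
(Note m_2 − m_1² simplifies to c · σ⁴ = 0.116883 · 9.)

Var(X) = m_2 − m_1² = 10.051948 − 9 = 1.051948.


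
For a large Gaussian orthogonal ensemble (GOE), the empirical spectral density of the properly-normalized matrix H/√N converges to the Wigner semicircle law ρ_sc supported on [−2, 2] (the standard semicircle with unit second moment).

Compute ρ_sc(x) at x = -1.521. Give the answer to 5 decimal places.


ρ_sc(x) = (1/(2π)) √(4 − x²). With x = -1.521:
  4 − x² = 4 − (-1.521)² = 4 − 2.313441 = 1.686559.
  √(4 − x²) = 1.298676.
  1/(2π) = 0.159155.
  ρ_sc(-1.521) = 0.159155 · 1.298676 = 0.206691.

Rounded to 5 decimal places: ρ_sc(-1.521) ≈ 0.20669.


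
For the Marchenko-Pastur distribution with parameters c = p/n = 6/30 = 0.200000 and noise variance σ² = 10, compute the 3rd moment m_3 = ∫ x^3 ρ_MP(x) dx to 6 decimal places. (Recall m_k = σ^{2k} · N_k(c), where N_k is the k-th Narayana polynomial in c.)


E[X³] = σ⁶ (1 + 3c + c²) (third MP moment). With σ² = 10 (so σ⁶ = 1000) and c = 6/30 = 0.200000: E[X³] = 1000 · (1 + 3·0.200000 + (0.200000)²) = 1000 · 1.640000.

So E[X^3] = 1640.000000.


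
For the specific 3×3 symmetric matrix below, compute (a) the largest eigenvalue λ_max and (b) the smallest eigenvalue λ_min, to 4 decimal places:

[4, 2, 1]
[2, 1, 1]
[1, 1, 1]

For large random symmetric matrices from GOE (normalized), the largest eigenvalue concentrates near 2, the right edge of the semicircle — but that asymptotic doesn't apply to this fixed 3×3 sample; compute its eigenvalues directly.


Since M is real symmetric, all three eigenvalues are real; they are the roots of det(λI − M) = λ³ − (tr M) λ² + s λ − det M, where s is the sum of the principal 2×2 minors.
tr M = 4 + 1 + 1 = 6.
s = (4·1 − 2²) + (4·1 − 1²) + (1·1 − 1²) = 0 + 3 + 0 = 3.
det M (expand along row 1) = 4·0 − 2·1 + 1·1 = -1.
Characteristic polynomial: λ³ − 6λ² + 3λ + 1 = 0.
Substitute λ = y + (tr M)/3 = y + 2.000000 to remove the quadratic term: y³ + p·y + q = 0 with p = s − (tr M)²/3 = -9.000000 and q = −2(tr M)³/27 + (tr M)·s/3 − det M = -9.000000.
Three real roots ⇒ use the trigonometric (Viète) form: r = 2√(−p/3) = 3.464102, φ = arccos(3q/(p·r)) = arccos(0.866025) = 0.523599 rad.
y_k = r·cos(φ/3 − 2πk/3) for k = 0, 1, 2 gives y = 3.411474, -1.184793, -2.226682.
λ_k = y_k + 2.000000 gives λ = 5.4115, 0.8152, -0.2267 (check: the sum is 6.0000 = tr M).

Hence λ_max = 5.4115 and λ_min = -0.2267.


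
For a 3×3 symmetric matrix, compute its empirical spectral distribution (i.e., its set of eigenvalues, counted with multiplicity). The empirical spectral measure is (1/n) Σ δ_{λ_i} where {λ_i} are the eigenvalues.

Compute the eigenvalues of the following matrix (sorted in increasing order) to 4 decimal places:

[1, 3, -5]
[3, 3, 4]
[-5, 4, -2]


Since M is real symmetric, all three eigenvalues are real; they are the roots of det(λI − M) = λ³ − (tr M) λ² + s λ − det M, where s is the sum of the principal 2×2 minors.
tr M = 1 + 3 + (-2) = 2.
s = (1·3 − 3²) + (1·(-2) − (-5)²) + (3·(-2) − 4²) = -6 + (-27) + (-22) = -55.
det M (expand along row 1) = 1·(-22) − 3·14 + (-5)·27 = -199.
Characteristic polynomial: λ³ − 2λ² − 55λ + 199 = 0.
Substitute λ = y + (tr M)/3 = y + 0.666667 to remove the quadratic term: y³ + p·y + q = 0 with p = s − (tr M)²/3 = -56.333333 and q = −2(tr M)³/27 + (tr M)·s/3 − det M = 161.740741.
Three real roots ⇒ use the trigonometric (Viète) form: r = 2√(−p/3) = 8.666667, φ = arccos(3q/(p·r)) = arccos(-0.993855) = 3.030678 rad.
y_k = r·cos(φ/3 − 2πk/3) for k = 0, 1, 2 gives y = 4.607801, 4.052943, -8.660744.
λ_k = y_k + 0.666667 gives λ = 5.2745, 4.7196, -7.9941 (check: the sum is 2.0000 = tr M).

Eigenvalues sorted in increasing order: [-7.9941, 4.7196, 5.2745].


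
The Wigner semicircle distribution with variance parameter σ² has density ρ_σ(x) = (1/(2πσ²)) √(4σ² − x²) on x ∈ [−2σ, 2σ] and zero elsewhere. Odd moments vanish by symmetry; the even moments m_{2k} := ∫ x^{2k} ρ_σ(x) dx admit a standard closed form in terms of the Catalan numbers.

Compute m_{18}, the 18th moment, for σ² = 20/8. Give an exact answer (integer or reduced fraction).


By the scaled semicircle moment identity, m_{2k} = σ^{2k} · C_k with k = 9.
C_9 = (1/(k+1)) · C(2k, k) = (1/10) · C(18, 9) = (1/10) · 48620 = 4862.
σ^{2k} = (σ²)^k = (20/8)^9 = 1953125/512.

Therefore m_{18} = σ^{18} · C_9 = (1953125/512) · 4862 = 4748046875/256.


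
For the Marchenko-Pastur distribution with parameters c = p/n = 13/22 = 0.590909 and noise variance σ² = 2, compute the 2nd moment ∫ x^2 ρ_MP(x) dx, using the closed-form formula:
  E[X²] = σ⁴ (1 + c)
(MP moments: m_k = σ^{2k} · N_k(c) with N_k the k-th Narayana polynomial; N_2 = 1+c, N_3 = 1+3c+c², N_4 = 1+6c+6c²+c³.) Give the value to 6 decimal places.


E[X²] = σ⁴ (1 + c) (second MP moment). With σ² = 2 (so σ⁴ = 4) and c = 13/22 = 0.590909: E[X²] = 4 · (1 + 0.590909) = 4 · 1.590909.

So E[X^2] = 6.363636.


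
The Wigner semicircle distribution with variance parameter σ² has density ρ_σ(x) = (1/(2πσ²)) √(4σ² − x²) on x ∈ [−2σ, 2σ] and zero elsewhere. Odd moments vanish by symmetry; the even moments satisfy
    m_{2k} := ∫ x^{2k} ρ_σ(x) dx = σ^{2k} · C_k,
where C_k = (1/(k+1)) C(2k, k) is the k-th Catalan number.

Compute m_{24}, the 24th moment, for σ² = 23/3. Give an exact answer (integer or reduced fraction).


By the scaled semicircle moment identity, m_{2k} = σ^{2k} · C_k with k = 12.
C_12 = (1/(k+1)) · C(2k, k) = (1/13) · C(24, 12) = (1/13) · 2704156 = 208012.
σ^{2k} = (σ²)^k = (23/3)^12 = 21914624432020321/531441.

Therefore m_{24} = σ^{24} · C_12 = (21914624432020321/531441) · 208012 = 4558504857353411011852/531441.


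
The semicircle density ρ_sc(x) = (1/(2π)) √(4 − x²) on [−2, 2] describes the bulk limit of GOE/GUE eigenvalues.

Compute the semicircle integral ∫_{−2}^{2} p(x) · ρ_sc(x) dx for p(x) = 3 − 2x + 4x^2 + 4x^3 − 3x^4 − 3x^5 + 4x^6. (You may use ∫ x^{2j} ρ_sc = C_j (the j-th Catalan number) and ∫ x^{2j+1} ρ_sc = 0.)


Write p(x) = Σ a_i x^i, split into monomials and integrate each against ρ_sc separately.
Using ∫ x^{2j} ρ_sc = C_j = (1/(j+1)) C(2j, j) (Catalan numbers) and ∫ x^{2j+1} ρ_sc = 0 (odd monomials vanish by symmetry):
  i = 0 (even): a_0 · C_{0} = 3 · 1 = 3
  i = 1 (odd): ∫ x^1 ρ_sc = 0 (vanishes)
  i = 2 (even): a_2 · C_{1} = 4 · 1 = 4
  i = 3 (odd): ∫ x^3 ρ_sc = 0 (vanishes)
  i = 4 (even): a_4 · C_{2} = -3 · 2 = -6
  i = 5 (odd): ∫ x^5 ρ_sc = 0 (vanishes)
  i = 6 (even): a_6 · C_{3} = 4 · 5 = 20

Summing the contributions: ∫_{−2}^{2} p(x) ρ_sc(x) dx = 3 + 4 + (-6) + 20 = 21.


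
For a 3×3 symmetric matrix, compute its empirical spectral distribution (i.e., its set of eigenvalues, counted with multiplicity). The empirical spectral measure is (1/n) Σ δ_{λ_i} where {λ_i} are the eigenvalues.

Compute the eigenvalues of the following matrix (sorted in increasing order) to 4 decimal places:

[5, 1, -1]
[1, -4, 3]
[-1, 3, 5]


Since M is real symmetric, all three eigenvalues are real; they are the roots of det(λI − M) = λ³ − (tr M) λ² + s λ − det M, where s is the sum of the principal 2×2 minors.
tr M = 5 + (-4) + 5 = 6.
s = (5·(-4) − 1²) + (5·5 − (-1)²) + ((-4)·5 − 3²) = -21 + 24 + (-29) = -26.
det M (expand along row 1) = 5·(-29) − 1·8 + (-1)·(-1) = -152.
Characteristic polynomial: λ³ − 6λ² − 26λ + 152 = 0.
Substitute λ = y + (tr M)/3 = y + 2.000000 to remove the quadratic term: y³ + p·y + q = 0 with p = s − (tr M)²/3 = -38.000000 and q = −2(tr M)³/27 + (tr M)·s/3 − det M = 84.000000.
Three real roots ⇒ use the trigonometric (Viète) form: r = 2√(−p/3) = 7.118052, φ = arccos(3q/(p·r)) = arccos(-0.931656) = 2.769742 rad.
y_k = r·cos(φ/3 − 2πk/3) for k = 0, 1, 2 gives y = 4.293847, 2.769595, -7.063442.
λ_k = y_k + 2.000000 gives λ = 6.2938, 4.7696, -5.0634 (check: the sum is 6.0000 = tr M).

Eigenvalues sorted in increasing order: [-5.0634, 4.7696, 6.2938].


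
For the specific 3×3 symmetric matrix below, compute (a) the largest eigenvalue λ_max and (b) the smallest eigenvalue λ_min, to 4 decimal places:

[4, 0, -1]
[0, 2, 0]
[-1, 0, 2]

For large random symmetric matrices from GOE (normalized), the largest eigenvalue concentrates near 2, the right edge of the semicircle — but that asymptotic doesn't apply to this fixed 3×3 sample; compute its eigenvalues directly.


Since M is real symmetric, all three eigenvalues are real; they are the roots of det(λI − M) = λ³ − (tr M) λ² + s λ − det M, where s is the sum of the principal 2×2 minors.
tr M = 4 + 2 + 2 = 8.
s = (4·2 − 0²) + (4·2 − (-1)²) + (2·2 − 0²) = 8 + 7 + 4 = 19.
det M (expand along row 1) = 4·4 − 0·0 + (-1)·2 = 14.
Characteristic polynomial: λ³ − 8λ² + 19λ − 14 = 0.
Substitute λ = y + (tr M)/3 = y + 2.666667 to remove the quadratic term: y³ + p·y + q = 0 with p = s − (tr M)²/3 = -2.333333 and q = −2(tr M)³/27 + (tr M)·s/3 − det M = -1.259259.
Three real roots ⇒ use the trigonometric (Viète) form: r = 2√(−p/3) = 1.763834, φ = arccos(3q/(p·r)) = arccos(0.917914) = 0.408006 rad.
y_k = r·cos(φ/3 − 2πk/3) for k = 0, 1, 2 gives y = 1.747547, -0.666667, -1.080880.
λ_k = y_k + 2.666667 gives λ = 4.4142, 2.0000, 1.5858 (check: the sum is 8.0000 = tr M).

Hence λ_max = 4.4142 and λ_min = 1.5858.


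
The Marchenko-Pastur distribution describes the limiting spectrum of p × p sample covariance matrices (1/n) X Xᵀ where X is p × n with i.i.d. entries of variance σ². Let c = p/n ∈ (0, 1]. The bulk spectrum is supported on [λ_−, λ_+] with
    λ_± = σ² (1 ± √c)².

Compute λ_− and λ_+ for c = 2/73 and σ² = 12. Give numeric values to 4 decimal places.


c = 2/73 = 0.027397; √c = 0.165521.
λ_− = σ² (1 − √c)² = 12 · (1 − 0.165521)² = 12 · (0.834479)² = 8.356259.
λ_+ = σ² (1 + √c)² = 12 · (1 + 0.165521)² = 12 · (1.165521)² = 16.301275.

Rounded to 4 decimal places: λ_− ≈ 8.3563, λ_+ ≈ 16.3013.


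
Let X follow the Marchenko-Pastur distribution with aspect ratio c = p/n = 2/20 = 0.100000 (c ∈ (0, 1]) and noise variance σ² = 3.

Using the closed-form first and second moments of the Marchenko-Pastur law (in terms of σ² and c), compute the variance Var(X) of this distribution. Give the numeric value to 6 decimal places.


Recall the MP moments m_1 = E[X] = σ² and m_2 = E[X²] = σ⁴ (1 + c).
m_1 = E[X] = σ² = 3, so m_1² = 9.
m_2 = E[X²] = σ⁴ (1 + c) = 9 · (1 + 0.100000) = 9 · 1.100000 = 9.900000.
(Note m_2 − m_1² simplifies to c · σ⁴ = 0.100000 · 9.)

Var(X) = m_2 − m_1² = 9.900000 − 9 = 0.900000.


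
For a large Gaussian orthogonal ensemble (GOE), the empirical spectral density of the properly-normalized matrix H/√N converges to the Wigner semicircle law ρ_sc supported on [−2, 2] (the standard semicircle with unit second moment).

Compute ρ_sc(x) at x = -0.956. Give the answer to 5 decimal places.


ρ_sc(x) = (1/(2π)) √(4 − x²). With x = -0.956:
  4 − x² = 4 − (-0.956)² = 4 − 0.913936 = 3.086064.
  √(4 − x²) = 1.756720.
  1/(2π) = 0.159155.
  ρ_sc(-0.956) = 0.159155 · 1.756720 = 0.279591.

Rounded to 5 decimal places: ρ_sc(-0.956) ≈ 0.27959.


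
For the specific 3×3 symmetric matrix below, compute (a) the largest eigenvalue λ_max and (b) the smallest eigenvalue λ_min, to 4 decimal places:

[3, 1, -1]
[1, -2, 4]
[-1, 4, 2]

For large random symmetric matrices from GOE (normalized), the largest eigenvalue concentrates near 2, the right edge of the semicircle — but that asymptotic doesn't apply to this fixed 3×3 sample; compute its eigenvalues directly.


Since M is real symmetric, all three eigenvalues are real; they are the roots of det(λI − M) = λ³ − (tr M) λ² + s λ − det M, where s is the sum of the principal 2×2 minors.
tr M = 3 + (-2) + 2 = 3.
s = (3·(-2) − 1²) + (3·2 − (-1)²) + ((-2)·2 − 4²) = -7 + 5 + (-20) = -22.
det M (expand along row 1) = 3·(-20) − 1·6 + (-1)·2 = -68.
Characteristic polynomial: λ³ − 3λ² − 22λ + 68 = 0.
Substitute λ = y + (tr M)/3 = y + 1.000000 to remove the quadratic term: y³ + p·y + q = 0 with p = s − (tr M)²/3 = -25.000000 and q = −2(tr M)³/27 + (tr M)·s/3 − det M = 44.000000.
Three real roots ⇒ use the trigonometric (Viète) form: r = 2√(−p/3) = 5.773503, φ = arccos(3q/(p·r)) = arccos(-0.914523) = 2.725123 rad.
y_k = r·cos(φ/3 − 2πk/3) for k = 0, 1, 2 gives y = 3.550868, 2.167091, -5.717959.
λ_k = y_k + 1.000000 gives λ = 4.5509, 3.1671, -4.7180 (check: the sum is 3.0000 = tr M).

Hence λ_max = 4.5509 and λ_min = -4.7180.


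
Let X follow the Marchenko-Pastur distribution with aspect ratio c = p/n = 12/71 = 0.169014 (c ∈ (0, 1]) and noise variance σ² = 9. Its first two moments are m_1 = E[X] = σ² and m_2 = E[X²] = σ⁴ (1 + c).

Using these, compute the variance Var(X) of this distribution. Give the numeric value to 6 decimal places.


m_1 = E[X] = σ² = 9, so m_1² = 81.
m_2 = E[X²] = σ⁴ (1 + c) = 81 · (1 + 0.169014) = 81 · 1.169014 = 94.690141.
(Note m_2 − m_1² simplifies to c · σ⁴ = 0.169014 · 81.)

Var(X) = m_2 − m_1² = 94.690141 − 81 = 13.690141.


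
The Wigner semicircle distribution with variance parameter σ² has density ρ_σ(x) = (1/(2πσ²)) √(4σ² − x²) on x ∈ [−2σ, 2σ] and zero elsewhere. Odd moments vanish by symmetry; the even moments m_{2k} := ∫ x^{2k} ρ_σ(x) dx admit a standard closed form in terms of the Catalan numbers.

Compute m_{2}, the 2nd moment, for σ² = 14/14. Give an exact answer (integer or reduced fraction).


By the scaled semicircle moment identity, m_{2k} = σ^{2k} · C_k with k = 1.
C_1 = (1/(k+1)) · C(2k, k) = (1/2) · C(2, 1) = (1/2) · 2 = 1.
σ^{2k} = (σ²)^k = (14/14)^1 = 1.

Therefore m_{2} = σ^{2} · C_1 = 1 · 1 = 1.


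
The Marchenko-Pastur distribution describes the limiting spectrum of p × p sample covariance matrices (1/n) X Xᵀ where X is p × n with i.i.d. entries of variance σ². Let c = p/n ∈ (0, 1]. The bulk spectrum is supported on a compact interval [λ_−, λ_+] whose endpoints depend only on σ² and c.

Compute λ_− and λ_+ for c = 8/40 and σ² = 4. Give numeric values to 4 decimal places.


c = 8/40 = 0.200000; √c = 0.447214.
λ_− = σ² (1 − √c)² = 4 · (1 − 0.447214)² = 4 · (0.552786)² = 1.222291.
λ_+ = σ² (1 + √c)² = 4 · (1 + 0.447214)² = 4 · (1.447214)² = 8.377709.

Rounded to 4 decimal places: λ_− ≈ 1.2223, λ_+ ≈ 8.3777.


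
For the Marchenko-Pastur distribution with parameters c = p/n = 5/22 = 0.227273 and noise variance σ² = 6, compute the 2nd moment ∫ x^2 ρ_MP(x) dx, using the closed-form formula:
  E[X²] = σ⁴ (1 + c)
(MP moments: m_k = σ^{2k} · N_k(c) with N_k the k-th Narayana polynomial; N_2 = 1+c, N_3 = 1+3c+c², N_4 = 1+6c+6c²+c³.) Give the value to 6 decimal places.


E[X²] = σ⁴ (1 + c) (second MP moment). With σ² = 6 (so σ⁴ = 36) and c = 5/22 = 0.227273: E[X²] = 36 · (1 + 0.227273) = 36 · 1.227273.

So E[X^2] = 44.181818.


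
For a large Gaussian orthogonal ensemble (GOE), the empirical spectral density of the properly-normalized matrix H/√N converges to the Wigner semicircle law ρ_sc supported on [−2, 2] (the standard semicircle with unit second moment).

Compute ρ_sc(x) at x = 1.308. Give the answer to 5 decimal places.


ρ_sc(x) = (1/(2π)) √(4 − x²). With x = 1.308:
  4 − x² = 4 − (1.308)² = 4 − 1.710864 = 2.289136.
  √(4 − x²) = 1.512989.
  1/(2π) = 0.159155.
  ρ_sc(1.308) = 0.159155 · 1.512989 = 0.240800.

Rounded to 5 decimal places: ρ_sc(1.308) ≈ 0.24080.


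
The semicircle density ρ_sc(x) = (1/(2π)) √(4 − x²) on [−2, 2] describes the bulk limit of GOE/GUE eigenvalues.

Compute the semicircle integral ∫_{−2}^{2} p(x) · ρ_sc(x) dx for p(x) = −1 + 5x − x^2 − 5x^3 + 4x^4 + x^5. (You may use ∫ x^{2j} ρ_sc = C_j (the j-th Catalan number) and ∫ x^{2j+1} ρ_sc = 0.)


Write p(x) = Σ a_i x^i, split into monomials and integrate each against ρ_sc separately.
Using ∫ x^{2j} ρ_sc = C_j = (1/(j+1)) C(2j, j) (Catalan numbers) and ∫ x^{2j+1} ρ_sc = 0 (odd monomials vanish by symmetry):
  i = 0 (even): a_0 · C_{0} = -1 · 1 = -1
  i = 1 (odd): ∫ x^1 ρ_sc = 0 (vanishes)
  i = 2 (even): a_2 · C_{1} = -1 · 1 = -1
  i = 3 (odd): ∫ x^3 ρ_sc = 0 (vanishes)
  i = 4 (even): a_4 · C_{2} = 4 · 2 = 8
  i = 5 (odd): ∫ x^5 ρ_sc = 0 (vanishes)

Summing the contributions: ∫_{−2}^{2} p(x) ρ_sc(x) dx = (-1) + (-1) + 8 = 6.


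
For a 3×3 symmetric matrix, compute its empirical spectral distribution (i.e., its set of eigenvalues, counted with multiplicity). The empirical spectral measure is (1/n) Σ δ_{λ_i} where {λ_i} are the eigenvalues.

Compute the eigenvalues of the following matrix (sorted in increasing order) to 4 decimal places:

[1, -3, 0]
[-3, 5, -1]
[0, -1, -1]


Since M is real symmetric, all three eigenvalues are real; they are the roots of det(λI − M) = λ³ − (tr M) λ² + s λ − det M, where s is the sum of the principal 2×2 minors.
tr M = 1 + 5 + (-1) = 5.
s = (1·5 − (-3)²) + (1·(-1) − 0²) + (5·(-1) − (-1)²) = -4 + (-1) + (-6) = -11.
det M (expand along row 1) = 1·(-6) − (-3)·3 + 0·3 = 3.
Characteristic polynomial: λ³ − 5λ² − 11λ − 3 = 0.
Substitute λ = y + (tr M)/3 = y + 1.666667 to remove the quadratic term: y³ + p·y + q = 0 with p = s − (tr M)²/3 = -19.333333 and q = −2(tr M)³/27 + (tr M)·s/3 − det M = -30.592593.
Three real roots ⇒ use the trigonometric (Viète) form: r = 2√(−p/3) = 5.077182, φ = arccos(3q/(p·r)) = arccos(0.934992) = 0.362559 rad.
y_k = r·cos(φ/3 − 2πk/3) for k = 0, 1, 2 gives y = 5.040150, -1.989981, -3.050169.
λ_k = y_k + 1.666667 gives λ = 6.7068, -0.3233, -1.3835 (check: the sum is 5.0000 = tr M).

Eigenvalues sorted in increasing order: [-1.3835, -0.3233, 6.7068].


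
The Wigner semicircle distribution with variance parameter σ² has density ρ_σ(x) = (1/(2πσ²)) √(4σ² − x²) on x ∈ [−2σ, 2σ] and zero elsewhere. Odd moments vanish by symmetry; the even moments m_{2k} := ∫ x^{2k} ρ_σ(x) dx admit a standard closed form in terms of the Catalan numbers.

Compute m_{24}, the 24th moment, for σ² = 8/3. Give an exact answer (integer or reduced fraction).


By the scaled semicircle moment identity, m_{2k} = σ^{2k} · C_k with k = 12.
C_12 = (1/(k+1)) · C(2k, k) = (1/13) · C(24, 12) = (1/13) · 2704156 = 208012.
σ^{2k} = (σ²)^k = (8/3)^12 = 68719476736/531441.

Therefore m_{24} = σ^{24} · C_12 = (68719476736/531441) · 208012 = 14294475794808832/531441.


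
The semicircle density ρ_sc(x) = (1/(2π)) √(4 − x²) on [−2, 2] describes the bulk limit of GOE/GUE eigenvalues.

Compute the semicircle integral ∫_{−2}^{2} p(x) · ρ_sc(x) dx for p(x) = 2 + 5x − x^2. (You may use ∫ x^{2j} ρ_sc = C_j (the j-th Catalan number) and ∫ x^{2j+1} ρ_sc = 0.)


Write p(x) = Σ a_i x^i, split into monomials and integrate each against ρ_sc separately.
Using ∫ x^{2j} ρ_sc = C_j = (1/(j+1)) C(2j, j) (Catalan numbers) and ∫ x^{2j+1} ρ_sc = 0 (odd monomials vanish by symmetry):
  i = 0 (even): a_0 · C_{0} = 2 · 1 = 2
  i = 1 (odd): ∫ x^1 ρ_sc = 0 (vanishes)
  i = 2 (even): a_2 · C_{1} = -1 · 1 = -1

Summing the contributions: ∫_{−2}^{2} p(x) ρ_sc(x) dx = 2 + (-1) = 1.


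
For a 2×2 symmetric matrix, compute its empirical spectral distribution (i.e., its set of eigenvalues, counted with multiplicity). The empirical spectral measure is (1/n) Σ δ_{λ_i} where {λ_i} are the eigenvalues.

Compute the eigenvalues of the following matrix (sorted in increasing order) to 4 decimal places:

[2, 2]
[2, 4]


Since M is real symmetric, both eigenvalues are real; they are the roots of det(λI − M) = λ² − (tr M) λ + det M.
tr M = 2 + 4 = 6.
det M = 2·4 − 2² = 8 − 4 = 4.
Characteristic polynomial: λ² − 6λ + 4 = 0.
Discriminant Δ = (tr M)² − 4·det M = 36 − 16 = 20; √Δ = 4.472136.
λ = (tr M ± √Δ)/2 = (6 ± 4.472136)/2, giving (tr M − √Δ)/2 = 0.7639 and (tr M + √Δ)/2 = 5.2361.

Eigenvalues sorted in increasing order: [0.7639, 5.2361].
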